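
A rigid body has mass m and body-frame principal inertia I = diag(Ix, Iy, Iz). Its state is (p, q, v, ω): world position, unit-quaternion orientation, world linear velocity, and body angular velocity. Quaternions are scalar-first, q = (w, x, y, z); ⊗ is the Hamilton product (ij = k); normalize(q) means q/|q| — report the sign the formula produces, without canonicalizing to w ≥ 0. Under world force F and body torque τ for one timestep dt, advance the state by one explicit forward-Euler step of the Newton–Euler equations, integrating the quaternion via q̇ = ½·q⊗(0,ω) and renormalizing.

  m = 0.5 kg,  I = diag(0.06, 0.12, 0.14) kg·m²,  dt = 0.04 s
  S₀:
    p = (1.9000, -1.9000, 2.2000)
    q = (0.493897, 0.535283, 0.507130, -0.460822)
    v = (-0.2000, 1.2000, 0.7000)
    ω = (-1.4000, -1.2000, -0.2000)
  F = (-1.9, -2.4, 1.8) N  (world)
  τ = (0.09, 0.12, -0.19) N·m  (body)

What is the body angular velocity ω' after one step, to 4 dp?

ω' = (-1.3432, -1.1525, -0.2831)

gyro term ω×Iω = (0.0048, -0.0224, 0.1008)
angular accel α = (1.4200, 1.1867, -2.0771)
ω' = ω + α·dt = (-1.3432, -1.1525, -0.2831)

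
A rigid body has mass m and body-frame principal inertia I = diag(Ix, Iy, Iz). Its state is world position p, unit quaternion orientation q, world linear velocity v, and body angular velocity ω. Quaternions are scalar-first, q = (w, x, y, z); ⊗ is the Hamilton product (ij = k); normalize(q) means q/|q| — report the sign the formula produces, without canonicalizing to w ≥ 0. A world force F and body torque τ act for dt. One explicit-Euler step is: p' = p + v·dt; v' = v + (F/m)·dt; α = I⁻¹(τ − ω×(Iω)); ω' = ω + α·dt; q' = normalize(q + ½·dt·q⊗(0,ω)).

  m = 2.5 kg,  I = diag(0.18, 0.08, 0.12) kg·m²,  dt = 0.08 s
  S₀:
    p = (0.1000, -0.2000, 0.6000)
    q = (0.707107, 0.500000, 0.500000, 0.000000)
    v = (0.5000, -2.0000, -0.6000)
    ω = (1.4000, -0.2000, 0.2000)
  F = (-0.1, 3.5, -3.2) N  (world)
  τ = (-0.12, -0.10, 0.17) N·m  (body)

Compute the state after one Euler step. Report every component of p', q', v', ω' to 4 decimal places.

ω×(Iω) gyroscopic = (-0.0016, 0.0168, 0.0280)
(τ − ω×Iω)/I = (-0.6578, -1.4600, 1.1833)
ω + α·dt = (1.3474, -0.3168, 0.2947)
Hamilton product q⊗(0,ω) = (-0.6000000, 1.0899498, -0.2414214, -0.6585786)
updated quaternion q' = (0.6820, 0.5427, 0.4895, -0.0263)
linear accel F/m = (-0.0400, 1.4000, -1.2800)
new position p' = (0.1400, -0.3600, 0.5520)
v + (F/m)dt = (0.4968, -1.8880, -0.7024)

p' = (0.1400, -0.3600, 0.5520)
q' = (0.6820, 0.5427, 0.4895, -0.0263)
v' = (0.4968, -1.8880, -0.7024)
ω' = (1.3474, -0.3168, 0.2947)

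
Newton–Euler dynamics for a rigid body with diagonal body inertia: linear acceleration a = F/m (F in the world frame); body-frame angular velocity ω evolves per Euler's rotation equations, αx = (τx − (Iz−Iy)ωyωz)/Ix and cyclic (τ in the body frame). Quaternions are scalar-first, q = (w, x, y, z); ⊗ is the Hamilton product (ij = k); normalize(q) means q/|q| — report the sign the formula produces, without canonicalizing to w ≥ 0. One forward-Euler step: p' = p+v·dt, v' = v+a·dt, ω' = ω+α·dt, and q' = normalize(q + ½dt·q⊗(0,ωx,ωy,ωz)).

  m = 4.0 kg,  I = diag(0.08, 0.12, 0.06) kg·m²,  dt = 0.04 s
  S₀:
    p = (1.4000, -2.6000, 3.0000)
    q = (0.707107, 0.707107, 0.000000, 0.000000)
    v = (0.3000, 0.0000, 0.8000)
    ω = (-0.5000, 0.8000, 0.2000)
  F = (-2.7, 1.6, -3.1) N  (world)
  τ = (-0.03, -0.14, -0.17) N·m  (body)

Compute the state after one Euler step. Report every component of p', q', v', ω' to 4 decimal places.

p' = (1.4120, -2.6000, 3.0320)
q' = (0.7140, 0.6999, 0.0085, 0.0141)
v' = (0.2730, 0.0160, 0.7690)
ω' = (-0.5102, 0.7540, 0.0973)

gyro term ω×Iω = (-0.0096, -0.0020, -0.0160)
angular accel α = (-0.2550, -1.1500, -2.5667)
ω + α·dt = (-0.5102, 0.7540, 0.0973)
2q̇ = q⊗(0,ω) = (0.3535535, -0.3535535, 0.4242642, 0.7071070)
updated quaternion q' = (0.7140, 0.6999, 0.0085, 0.0141)
linear accel F/m = (-0.6750, 0.4000, -0.7750)
p + v·dt = (1.4120, -2.6000, 3.0320)
v + (F/m)dt = (0.2730, 0.0160, 0.7690)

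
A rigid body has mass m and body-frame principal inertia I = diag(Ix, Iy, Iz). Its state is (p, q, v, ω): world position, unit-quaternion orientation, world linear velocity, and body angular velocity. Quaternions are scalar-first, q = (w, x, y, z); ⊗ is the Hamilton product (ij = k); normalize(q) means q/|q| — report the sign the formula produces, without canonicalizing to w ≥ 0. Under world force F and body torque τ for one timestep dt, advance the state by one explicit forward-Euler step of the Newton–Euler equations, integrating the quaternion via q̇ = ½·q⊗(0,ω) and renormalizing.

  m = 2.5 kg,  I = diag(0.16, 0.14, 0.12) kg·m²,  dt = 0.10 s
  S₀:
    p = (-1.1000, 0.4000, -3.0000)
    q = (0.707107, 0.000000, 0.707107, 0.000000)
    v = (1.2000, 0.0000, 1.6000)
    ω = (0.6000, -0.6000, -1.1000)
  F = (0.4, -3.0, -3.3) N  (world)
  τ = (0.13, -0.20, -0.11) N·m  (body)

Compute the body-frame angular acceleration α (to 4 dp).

α = (0.8950, -1.2400, -0.9767)

precession coupling ω×(Iω) = (-0.0132, -0.0264, 0.0072)
(τ − ω×Iω)/I = (0.8950, -1.2400, -0.9767)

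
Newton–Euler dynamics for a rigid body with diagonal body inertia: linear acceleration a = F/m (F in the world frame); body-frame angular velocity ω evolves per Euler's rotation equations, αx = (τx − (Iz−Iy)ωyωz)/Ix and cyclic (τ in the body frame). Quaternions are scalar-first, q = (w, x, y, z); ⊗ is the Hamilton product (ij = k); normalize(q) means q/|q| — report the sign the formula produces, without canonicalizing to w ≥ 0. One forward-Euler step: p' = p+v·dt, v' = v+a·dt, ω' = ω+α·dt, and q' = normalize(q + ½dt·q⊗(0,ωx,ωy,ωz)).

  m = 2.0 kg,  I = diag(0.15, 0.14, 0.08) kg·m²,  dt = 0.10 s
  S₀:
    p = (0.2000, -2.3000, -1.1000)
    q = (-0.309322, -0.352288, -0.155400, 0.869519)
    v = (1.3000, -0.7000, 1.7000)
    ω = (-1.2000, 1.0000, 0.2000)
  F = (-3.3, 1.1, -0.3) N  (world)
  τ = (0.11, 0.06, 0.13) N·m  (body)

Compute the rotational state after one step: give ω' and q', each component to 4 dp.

ω' = (-1.1187, 1.0549, 0.3475)
q' = (-0.3304, -0.3776, -0.2188, 0.8369)

(τ − ω×Iω)/I = (0.8133, 0.5486, 1.4750)
ω' = ω + α·dt = (-1.1187, 1.0549, 0.3475)
2q̇ = q⊗(0,ω) = (-0.4412494, -0.5294126, -1.2822872, -0.6006324)
updated quaternion q' = (-0.3304, -0.3776, -0.2188, 0.8369)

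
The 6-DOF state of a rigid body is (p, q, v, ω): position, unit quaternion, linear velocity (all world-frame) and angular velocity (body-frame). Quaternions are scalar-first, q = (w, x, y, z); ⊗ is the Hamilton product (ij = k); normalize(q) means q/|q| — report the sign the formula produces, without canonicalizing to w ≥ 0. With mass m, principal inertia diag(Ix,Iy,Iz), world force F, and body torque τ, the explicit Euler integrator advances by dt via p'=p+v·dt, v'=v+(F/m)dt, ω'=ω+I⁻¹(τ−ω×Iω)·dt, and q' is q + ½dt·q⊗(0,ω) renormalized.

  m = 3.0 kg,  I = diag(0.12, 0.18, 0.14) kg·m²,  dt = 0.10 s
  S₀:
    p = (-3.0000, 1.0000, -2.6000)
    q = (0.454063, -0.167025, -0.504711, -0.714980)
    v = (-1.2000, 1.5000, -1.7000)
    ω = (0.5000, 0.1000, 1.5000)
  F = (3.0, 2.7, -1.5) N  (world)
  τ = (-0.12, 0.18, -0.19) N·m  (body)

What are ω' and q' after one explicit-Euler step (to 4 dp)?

ω' = (0.4050, 0.2083, 1.3621)
q' = (0.5128, -0.1894, -0.5062, -0.6671)

ω×(Iω) gyroscopic = (-0.0060, -0.0150, 0.0030)
α = I⁻¹(τ − ω×Iω) = (-0.9500, 1.0833, -1.3786)
new body rate ω' = (0.4050, 0.2083, 1.3621)
2q̇ = q⊗(0,ω) = (1.2064536, -0.4585370, -0.0615462, 0.9167475)
q + ½dt·q⊗(0,ω), renormalized = (0.5128, -0.1894, -0.5062, -0.6671)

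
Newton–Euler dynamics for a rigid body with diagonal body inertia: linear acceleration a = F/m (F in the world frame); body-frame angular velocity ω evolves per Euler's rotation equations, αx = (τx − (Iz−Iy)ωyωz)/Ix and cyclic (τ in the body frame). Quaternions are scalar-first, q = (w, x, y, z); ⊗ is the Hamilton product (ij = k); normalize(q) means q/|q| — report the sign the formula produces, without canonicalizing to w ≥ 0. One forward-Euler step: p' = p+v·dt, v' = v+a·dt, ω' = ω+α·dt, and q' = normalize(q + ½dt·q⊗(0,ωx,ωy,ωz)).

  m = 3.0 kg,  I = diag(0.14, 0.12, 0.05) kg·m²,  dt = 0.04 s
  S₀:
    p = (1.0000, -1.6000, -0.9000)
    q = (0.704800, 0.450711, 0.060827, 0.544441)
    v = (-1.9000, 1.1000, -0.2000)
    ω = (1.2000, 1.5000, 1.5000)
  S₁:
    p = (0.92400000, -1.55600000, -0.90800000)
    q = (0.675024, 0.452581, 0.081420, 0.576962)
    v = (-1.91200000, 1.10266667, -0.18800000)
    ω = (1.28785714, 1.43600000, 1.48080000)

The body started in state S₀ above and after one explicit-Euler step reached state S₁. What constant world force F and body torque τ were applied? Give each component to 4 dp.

rate change Δω = (0.08785714, -0.06400000, -0.01920000)
I·α + gyro = (0.1500, -0.0300, -0.0600)
velocity change Δv = (-0.01200000, 0.00266667, 0.01200000)
F = m·Δv/dt = (-0.9000, 0.2000, 0.9000)

F = (-0.9000, 0.2000, 0.9000)
τ = (0.1500, -0.0300, -0.0600)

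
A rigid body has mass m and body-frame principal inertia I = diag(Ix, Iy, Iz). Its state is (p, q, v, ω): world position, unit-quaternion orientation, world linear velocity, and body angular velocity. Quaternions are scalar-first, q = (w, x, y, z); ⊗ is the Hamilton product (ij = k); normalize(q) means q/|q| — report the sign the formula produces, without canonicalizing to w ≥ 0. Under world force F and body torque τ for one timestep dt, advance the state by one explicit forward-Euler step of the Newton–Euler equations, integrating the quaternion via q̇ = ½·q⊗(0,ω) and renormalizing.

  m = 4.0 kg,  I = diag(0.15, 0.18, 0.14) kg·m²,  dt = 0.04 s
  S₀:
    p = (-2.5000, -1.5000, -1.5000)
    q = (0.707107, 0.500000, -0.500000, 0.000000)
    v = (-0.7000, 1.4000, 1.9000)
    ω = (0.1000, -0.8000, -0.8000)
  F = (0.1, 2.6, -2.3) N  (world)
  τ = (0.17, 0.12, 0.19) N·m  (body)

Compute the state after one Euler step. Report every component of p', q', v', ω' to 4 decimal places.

precession coupling ω×(Iω) = (-0.0256, -0.0008, -0.0024)
α = I⁻¹(τ − ω×Iω) = (1.3040, 0.6711, 1.3743)
new body rate ω' = (0.1522, -0.7732, -0.7450)
Hamilton product q⊗(0,ω) = (-0.4500000, 0.4707107, -0.1656856, -0.9156856)
updated quaternion q' = (0.6979, 0.5093, -0.5032, -0.0183)
linear accel F/m = (0.0250, 0.6500, -0.5750)
p + v·dt = (-2.5280, -1.4440, -1.4240)
v + (F/m)dt = (-0.6990, 1.4260, 1.8770)

p' = (-2.5280, -1.4440, -1.4240)
q' = (0.6979, 0.5093, -0.5032, -0.0183)
v' = (-0.6990, 1.4260, 1.8770)
ω' = (0.1522, -0.7732, -0.7450)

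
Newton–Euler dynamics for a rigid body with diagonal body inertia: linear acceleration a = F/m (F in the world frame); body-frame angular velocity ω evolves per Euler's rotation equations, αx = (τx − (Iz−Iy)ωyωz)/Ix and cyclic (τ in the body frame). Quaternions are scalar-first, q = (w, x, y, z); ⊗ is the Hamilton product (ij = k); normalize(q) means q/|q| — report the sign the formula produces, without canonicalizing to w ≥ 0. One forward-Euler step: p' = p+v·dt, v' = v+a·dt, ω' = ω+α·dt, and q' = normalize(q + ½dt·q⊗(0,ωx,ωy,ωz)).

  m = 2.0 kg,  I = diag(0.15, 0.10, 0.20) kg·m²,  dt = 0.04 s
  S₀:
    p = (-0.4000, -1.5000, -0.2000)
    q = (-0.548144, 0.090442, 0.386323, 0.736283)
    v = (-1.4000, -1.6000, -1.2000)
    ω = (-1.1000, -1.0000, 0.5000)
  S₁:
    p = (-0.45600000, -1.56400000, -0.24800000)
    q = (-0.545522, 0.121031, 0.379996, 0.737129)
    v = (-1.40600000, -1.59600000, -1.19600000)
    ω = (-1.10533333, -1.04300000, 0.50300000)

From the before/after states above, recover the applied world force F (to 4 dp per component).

Δv = v₁−v₀ = (-0.00600000, 0.00400000, 0.00400000)
applied force F = (-0.3000, 0.2000, 0.2000)

F = (-0.3000, 0.2000, 0.2000)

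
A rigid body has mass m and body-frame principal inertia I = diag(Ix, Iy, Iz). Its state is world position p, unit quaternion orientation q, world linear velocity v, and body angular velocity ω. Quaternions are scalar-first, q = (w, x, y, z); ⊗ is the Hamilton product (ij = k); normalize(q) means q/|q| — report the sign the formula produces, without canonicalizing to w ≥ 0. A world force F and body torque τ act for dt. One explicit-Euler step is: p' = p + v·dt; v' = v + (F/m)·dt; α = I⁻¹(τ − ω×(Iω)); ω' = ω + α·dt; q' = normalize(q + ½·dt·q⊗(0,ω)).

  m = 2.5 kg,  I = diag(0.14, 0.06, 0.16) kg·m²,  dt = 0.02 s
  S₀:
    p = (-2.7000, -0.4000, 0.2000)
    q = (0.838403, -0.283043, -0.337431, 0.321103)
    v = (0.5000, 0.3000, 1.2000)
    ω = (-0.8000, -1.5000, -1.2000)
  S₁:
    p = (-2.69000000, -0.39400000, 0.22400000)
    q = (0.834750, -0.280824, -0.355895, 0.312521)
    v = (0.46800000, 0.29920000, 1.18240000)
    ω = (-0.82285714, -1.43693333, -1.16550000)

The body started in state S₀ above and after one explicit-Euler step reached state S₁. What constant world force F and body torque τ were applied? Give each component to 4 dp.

F = (-4.0000, -0.1000, -2.2000)
τ = (0.0200, 0.1700, 0.1800)

rate change Δω = (-0.02285714, 0.06306667, 0.03450000)
ω₀×(Iω₀) = (0.1800, -0.0192, -0.0960)
τ = I·(Δω/dt) + ω₀×(Iω₀) = (0.0200, 0.1700, 0.1800)
velocity change Δv = (-0.03200000, -0.00080000, -0.01760000)
F = m·Δv/dt = (-4.0000, -0.1000, -2.2000)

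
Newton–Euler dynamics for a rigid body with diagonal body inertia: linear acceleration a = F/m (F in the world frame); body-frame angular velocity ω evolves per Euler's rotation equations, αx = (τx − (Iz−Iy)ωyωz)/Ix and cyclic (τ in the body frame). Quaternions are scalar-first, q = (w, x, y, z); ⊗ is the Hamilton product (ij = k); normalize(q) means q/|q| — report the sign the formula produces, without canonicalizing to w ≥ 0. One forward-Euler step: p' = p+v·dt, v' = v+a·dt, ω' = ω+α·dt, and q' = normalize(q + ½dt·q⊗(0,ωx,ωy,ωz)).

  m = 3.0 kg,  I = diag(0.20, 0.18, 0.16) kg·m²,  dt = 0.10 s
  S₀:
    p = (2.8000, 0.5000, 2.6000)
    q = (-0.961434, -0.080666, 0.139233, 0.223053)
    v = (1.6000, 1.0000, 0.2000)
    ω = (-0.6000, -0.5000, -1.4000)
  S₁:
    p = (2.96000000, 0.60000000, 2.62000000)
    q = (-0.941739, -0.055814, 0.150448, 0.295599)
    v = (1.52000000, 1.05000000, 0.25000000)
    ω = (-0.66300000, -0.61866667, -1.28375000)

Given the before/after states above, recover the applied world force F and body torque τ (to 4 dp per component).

F = (-2.4000, 1.5000, 1.5000)
τ = (-0.1400, -0.1800, 0.1800)

Δv = v₁−v₀ = (-0.08000000, 0.05000000, 0.05000000)
m·(v₁−v₀)/dt = (-2.4000, 1.5000, 1.5000)
Δω = ω₁−ω₀ = (-0.06300000, -0.11866667, 0.11625000)
τ = I·(Δω/dt) + ω₀×(Iω₀) = (-0.1400, -0.1800, 0.1800)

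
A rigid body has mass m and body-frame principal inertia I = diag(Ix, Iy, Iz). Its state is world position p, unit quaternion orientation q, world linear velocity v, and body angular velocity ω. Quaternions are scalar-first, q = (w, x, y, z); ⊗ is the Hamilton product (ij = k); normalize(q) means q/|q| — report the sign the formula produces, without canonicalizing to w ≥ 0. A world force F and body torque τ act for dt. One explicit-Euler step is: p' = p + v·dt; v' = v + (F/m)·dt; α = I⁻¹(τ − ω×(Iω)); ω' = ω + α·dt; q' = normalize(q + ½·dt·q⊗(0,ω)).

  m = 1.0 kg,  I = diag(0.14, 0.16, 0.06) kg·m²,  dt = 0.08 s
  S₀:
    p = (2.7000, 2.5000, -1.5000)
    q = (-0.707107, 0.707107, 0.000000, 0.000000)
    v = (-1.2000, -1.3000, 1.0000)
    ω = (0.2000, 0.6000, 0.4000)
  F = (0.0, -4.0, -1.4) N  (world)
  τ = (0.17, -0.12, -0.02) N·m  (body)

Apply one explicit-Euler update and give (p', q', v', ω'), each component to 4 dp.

p' = (2.6040, 2.3960, -1.4200)
q' = (-0.7124, 0.7011, -0.0283, 0.0057)
v' = (-1.2000, -1.6200, 0.8880)
ω' = (0.3109, 0.5368, 0.3701)

a = (0.0000, -4.0000, -1.4000)
p' = p + v·dt = (2.6040, 2.3960, -1.4200)
new velocity v' = (-1.2000, -1.6200, 0.8880)
ω×(Iω) gyroscopic = (-0.0240, 0.0064, 0.0024)
angular accel α = (1.3857, -0.7900, -0.3733)
ω' = ω + α·dt = (0.3109, 0.5368, 0.3701)
q⊗(0,ω) = (-0.1414214, -0.1414214, -0.7071070, 0.1414214)
updated quaternion q' = (-0.7124, 0.7011, -0.0283, 0.0057)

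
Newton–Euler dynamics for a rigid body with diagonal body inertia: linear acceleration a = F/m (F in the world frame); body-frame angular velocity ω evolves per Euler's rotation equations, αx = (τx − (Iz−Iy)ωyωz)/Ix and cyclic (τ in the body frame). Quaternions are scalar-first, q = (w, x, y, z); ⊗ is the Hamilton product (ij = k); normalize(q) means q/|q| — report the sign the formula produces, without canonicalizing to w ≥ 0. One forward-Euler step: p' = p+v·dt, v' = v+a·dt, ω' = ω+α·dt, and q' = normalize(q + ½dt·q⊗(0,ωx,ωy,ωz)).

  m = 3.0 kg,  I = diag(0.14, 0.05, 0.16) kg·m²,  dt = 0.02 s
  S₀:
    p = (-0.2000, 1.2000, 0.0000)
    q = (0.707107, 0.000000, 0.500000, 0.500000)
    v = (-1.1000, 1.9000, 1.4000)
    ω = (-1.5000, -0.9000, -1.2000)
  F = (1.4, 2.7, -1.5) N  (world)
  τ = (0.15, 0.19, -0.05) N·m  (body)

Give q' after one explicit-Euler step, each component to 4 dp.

q⊗(0,ω) = (1.0500000, -1.2106605, -1.3863963, -0.0985284)
q + ½dt·q⊗(0,ω), renormalized = (0.7174, -0.0121, 0.4860, 0.4989)

q' = (0.7174, -0.0121, 0.4860, 0.4989)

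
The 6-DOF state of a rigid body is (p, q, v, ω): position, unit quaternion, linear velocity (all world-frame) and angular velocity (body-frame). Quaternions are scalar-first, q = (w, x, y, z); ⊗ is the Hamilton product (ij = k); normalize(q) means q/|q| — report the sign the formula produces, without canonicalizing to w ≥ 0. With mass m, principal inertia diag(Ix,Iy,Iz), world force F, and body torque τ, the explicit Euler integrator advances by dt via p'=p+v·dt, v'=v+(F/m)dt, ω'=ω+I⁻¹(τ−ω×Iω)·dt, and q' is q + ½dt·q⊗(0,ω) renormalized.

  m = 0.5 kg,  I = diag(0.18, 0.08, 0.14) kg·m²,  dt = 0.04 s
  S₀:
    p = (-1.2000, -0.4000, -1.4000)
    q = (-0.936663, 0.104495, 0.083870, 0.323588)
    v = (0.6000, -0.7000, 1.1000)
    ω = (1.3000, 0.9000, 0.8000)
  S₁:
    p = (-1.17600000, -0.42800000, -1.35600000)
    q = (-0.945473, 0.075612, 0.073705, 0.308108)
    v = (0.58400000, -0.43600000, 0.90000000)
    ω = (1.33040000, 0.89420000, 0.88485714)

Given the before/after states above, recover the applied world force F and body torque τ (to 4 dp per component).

velocity change Δv = (-0.01600000, 0.26400000, -0.20000000)
F = m·Δv/dt = (-0.2000, 3.3000, -2.5000)
rate change Δω = (0.03040000, -0.00580000, 0.08485714)
applied torque τ = (0.1800, 0.0300, 0.1800)

F = (-0.2000, 3.3000, -2.5000)
τ = (0.1800, 0.0300, 0.1800)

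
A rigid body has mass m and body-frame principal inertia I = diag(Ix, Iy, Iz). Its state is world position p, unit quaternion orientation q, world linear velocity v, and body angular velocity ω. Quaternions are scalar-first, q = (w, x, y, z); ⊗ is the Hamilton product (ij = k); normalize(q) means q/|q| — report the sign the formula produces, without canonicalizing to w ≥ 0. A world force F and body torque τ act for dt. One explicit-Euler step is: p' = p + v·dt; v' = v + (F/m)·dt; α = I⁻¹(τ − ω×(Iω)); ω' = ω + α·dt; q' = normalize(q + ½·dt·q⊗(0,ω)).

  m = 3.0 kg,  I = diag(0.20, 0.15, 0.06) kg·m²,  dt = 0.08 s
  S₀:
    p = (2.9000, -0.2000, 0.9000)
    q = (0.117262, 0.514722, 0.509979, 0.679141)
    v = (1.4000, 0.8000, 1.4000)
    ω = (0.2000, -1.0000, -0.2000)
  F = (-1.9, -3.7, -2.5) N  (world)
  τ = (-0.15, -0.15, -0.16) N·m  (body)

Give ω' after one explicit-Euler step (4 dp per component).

ω' = (0.1472, -1.0770, -0.4267)

angular accel α = (-0.6600, -0.9627, -2.8333)
ω' = ω + α·dt = (0.1472, -1.0770, -0.4267)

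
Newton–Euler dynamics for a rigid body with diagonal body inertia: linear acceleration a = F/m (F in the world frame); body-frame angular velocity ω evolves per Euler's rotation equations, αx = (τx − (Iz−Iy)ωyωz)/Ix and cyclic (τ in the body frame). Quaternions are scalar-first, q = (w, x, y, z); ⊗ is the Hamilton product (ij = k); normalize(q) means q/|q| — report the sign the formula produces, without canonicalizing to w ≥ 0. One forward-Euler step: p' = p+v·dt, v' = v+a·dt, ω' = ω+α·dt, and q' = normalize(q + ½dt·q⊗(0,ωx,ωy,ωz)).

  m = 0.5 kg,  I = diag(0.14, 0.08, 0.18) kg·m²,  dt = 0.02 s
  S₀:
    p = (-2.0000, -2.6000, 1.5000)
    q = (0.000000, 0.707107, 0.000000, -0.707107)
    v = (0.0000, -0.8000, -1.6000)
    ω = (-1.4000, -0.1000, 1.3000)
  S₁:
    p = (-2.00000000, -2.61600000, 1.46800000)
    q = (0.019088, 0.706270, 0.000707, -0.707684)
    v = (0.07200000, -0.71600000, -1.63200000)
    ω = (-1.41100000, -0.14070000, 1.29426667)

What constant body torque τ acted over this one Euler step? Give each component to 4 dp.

τ = (-0.0900, -0.0900, -0.0600)

ω₁ − ω₀ = (-0.01100000, -0.04070000, -0.00573333)
gyro term ω₀×Iω₀ = (-0.0130, 0.0728, -0.0084)
I·α + gyro = (-0.0900, -0.0900, -0.0600)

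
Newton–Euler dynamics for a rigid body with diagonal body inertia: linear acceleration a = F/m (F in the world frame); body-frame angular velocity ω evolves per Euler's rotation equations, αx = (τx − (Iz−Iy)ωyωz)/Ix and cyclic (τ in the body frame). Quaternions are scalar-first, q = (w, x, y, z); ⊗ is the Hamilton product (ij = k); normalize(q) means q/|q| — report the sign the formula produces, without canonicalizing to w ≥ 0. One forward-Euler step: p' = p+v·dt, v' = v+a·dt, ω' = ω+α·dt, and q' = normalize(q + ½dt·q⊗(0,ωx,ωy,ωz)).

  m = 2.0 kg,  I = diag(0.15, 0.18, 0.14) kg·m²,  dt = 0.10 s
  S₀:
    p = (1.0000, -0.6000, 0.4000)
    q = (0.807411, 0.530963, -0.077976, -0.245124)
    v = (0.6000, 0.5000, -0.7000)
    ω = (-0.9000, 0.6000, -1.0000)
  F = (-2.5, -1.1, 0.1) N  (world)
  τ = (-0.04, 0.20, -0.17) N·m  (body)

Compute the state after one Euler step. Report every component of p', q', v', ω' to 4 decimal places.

p' = (1.0600, -0.5500, 0.3300)
q' = (0.8192, 0.5045, -0.0161, -0.2723)
v' = (0.4750, 0.4450, -0.6950)
ω' = (-0.9427, 0.7061, -1.1099)

a = F/m = (-1.2500, -0.5500, 0.0500)
p + v·dt = (1.0600, -0.5500, 0.3300)
v' = v + a·dt = (0.4750, 0.4450, -0.6950)
angular accel α = (-0.4267, 1.0611, -1.0986)
ω + α·dt = (-0.9427, 0.7061, -1.1099)
2q̇ = q⊗(0,ω) = (0.2795283, -0.5016195, 1.2360212, -0.5590116)
q + ½dt·q⊗(0,ω), renormalized = (0.8192, 0.5045, -0.0161, -0.2723)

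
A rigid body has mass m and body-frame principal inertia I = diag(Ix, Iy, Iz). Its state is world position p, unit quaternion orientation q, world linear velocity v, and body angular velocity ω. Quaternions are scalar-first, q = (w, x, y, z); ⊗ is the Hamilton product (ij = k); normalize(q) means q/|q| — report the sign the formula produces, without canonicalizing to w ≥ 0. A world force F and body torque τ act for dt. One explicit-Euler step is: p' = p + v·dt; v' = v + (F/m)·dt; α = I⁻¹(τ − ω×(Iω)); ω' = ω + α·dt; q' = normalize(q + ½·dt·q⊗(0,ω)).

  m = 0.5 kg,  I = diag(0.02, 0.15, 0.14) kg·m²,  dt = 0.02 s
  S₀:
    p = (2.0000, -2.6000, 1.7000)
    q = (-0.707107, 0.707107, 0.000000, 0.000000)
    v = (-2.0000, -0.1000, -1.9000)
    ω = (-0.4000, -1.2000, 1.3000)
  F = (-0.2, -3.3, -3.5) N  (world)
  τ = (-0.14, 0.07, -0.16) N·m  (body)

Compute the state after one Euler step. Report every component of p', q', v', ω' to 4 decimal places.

linear accel F/m = (-0.4000, -6.6000, -7.0000)
p + v·dt = (1.9600, -2.6020, 1.6620)
v + (F/m)dt = (-2.0080, -0.2320, -2.0400)
(τ − ω×Iω)/I = (-7.7800, 0.0507, -1.5886)
ω' = ω + α·dt = (-0.5556, -1.1990, 1.2682)
q⊗(0,ω) = (0.2828428, 0.2828428, -0.0707107, -1.7677675)
q + ½dt·q⊗(0,ω), renormalized = (-0.7042, 0.7098, -0.0007, -0.0177)

p' = (1.9600, -2.6020, 1.6620)
q' = (-0.7042, 0.7098, -0.0007, -0.0177)
v' = (-2.0080, -0.2320, -2.0400)
ω' = (-0.5556, -1.1990, 1.2682)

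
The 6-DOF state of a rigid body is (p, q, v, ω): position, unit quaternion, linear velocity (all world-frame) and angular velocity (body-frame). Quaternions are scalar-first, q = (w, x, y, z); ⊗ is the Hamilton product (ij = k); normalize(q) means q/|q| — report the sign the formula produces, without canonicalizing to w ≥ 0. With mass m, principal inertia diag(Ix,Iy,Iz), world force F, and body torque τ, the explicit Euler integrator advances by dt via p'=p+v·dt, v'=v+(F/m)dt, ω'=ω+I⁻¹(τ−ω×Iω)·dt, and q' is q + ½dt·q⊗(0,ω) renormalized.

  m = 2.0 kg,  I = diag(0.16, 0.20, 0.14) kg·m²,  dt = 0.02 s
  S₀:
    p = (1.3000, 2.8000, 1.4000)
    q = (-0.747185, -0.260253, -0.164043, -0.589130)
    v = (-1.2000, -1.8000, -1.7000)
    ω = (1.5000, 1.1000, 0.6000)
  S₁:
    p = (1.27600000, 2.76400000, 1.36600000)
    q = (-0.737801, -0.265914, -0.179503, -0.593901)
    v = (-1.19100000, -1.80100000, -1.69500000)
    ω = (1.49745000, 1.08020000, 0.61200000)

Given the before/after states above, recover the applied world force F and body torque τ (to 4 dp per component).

F = (0.9000, -0.1000, 0.5000)
τ = (-0.0600, -0.1800, 0.1500)

ω₁ − ω₀ = (-0.00255000, -0.01980000, 0.01200000)
I·α + gyro = (-0.0600, -0.1800, 0.1500)
velocity change Δv = (0.00900000, -0.00100000, 0.00500000)
m·(v₁−v₀)/dt = (0.9000, -0.1000, 0.5000)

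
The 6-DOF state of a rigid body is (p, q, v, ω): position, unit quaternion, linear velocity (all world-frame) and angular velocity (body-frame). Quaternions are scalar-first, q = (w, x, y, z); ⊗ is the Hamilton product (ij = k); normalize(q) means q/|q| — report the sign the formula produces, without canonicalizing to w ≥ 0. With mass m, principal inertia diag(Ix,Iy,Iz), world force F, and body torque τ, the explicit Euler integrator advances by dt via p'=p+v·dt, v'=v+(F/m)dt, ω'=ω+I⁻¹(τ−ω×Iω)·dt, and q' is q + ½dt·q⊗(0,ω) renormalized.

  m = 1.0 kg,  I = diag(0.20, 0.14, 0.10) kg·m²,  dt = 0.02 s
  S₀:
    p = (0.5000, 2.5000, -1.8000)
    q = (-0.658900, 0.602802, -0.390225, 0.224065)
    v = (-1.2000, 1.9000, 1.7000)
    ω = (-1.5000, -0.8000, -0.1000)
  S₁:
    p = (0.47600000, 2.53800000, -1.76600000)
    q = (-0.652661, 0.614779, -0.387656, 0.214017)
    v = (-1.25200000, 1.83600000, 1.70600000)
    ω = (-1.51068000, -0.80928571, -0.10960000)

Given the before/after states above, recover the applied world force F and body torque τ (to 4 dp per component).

velocity change Δv = (-0.05200000, -0.06400000, 0.00600000)
applied force F = (-2.6000, -3.2000, 0.3000)
ω₁ − ω₀ = (-0.01068000, -0.00928571, -0.00960000)
ω₀×(Iω₀) = (-0.0032, 0.0150, -0.0720)
I·α + gyro = (-0.1100, -0.0500, -0.1200)

F = (-2.6000, -3.2000, 0.3000)
τ = (-0.1100, -0.0500, -0.1200)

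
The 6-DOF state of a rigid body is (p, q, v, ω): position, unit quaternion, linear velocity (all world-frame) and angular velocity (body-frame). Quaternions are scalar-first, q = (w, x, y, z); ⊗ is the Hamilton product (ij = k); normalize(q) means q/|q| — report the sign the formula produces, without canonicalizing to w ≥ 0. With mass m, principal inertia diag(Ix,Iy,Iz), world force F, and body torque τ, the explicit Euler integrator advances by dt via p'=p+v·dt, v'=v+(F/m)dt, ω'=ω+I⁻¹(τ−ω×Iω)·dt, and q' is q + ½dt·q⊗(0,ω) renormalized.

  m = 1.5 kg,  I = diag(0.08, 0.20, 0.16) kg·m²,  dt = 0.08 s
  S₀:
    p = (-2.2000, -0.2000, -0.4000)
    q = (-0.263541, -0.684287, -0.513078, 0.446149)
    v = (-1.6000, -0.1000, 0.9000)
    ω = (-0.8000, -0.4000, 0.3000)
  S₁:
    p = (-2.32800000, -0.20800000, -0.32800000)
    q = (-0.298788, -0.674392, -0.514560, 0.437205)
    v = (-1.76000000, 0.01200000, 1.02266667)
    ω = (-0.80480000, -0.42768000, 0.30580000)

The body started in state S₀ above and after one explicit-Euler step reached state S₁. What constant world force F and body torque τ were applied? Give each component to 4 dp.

F = (-3.0000, 2.1000, 2.3000)
τ = (0.0000, -0.0500, 0.0500)

Δv = v₁−v₀ = (-0.16000000, 0.11200000, 0.12266667)
applied force F = (-3.0000, 2.1000, 2.3000)
Δω = ω₁−ω₀ = (-0.00480000, -0.02768000, 0.00580000)
I·α + gyro = (0.0000, -0.0500, 0.0500)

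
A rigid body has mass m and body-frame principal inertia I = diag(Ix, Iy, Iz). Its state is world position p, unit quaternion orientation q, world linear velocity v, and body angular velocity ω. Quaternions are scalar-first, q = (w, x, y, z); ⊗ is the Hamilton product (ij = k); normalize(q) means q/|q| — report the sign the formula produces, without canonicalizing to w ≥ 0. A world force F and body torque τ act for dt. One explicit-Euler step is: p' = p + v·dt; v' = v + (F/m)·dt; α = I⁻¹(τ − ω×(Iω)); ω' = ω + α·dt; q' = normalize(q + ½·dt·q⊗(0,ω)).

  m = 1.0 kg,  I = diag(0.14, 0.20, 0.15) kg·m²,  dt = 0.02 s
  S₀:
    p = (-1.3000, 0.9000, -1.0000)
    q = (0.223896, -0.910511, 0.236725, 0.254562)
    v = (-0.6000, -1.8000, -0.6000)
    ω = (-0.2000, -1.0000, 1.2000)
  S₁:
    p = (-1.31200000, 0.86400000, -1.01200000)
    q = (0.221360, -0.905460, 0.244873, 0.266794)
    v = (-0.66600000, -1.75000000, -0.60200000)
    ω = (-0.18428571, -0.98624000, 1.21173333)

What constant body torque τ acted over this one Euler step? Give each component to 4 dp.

τ = (0.1700, 0.1400, 0.1000)

ω₁ − ω₀ = (0.01571429, 0.01376000, 0.01173333)
precession coupling = (0.0600, 0.0024, 0.0120)
applied torque τ = (0.1700, 0.1400, 0.1000)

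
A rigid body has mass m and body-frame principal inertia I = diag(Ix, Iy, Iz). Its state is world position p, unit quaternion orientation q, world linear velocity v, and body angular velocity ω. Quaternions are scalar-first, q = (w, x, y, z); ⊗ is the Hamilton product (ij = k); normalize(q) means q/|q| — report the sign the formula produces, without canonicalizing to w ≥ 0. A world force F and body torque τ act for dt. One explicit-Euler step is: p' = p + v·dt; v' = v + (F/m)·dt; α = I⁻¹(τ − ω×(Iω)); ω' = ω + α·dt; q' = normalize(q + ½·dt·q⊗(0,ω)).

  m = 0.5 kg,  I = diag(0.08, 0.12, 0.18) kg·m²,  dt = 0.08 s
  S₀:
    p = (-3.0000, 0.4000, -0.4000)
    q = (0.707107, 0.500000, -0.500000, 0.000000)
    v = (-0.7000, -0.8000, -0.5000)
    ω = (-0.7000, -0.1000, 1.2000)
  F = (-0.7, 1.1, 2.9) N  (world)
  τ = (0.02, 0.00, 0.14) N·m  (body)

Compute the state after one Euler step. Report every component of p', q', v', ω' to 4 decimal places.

p + v·dt = (-3.0560, 0.3360, -0.4400)
v + (F/m)dt = (-0.8120, -0.6240, -0.0360)
precession coupling ω×(Iω) = (-0.0072, 0.0840, 0.0028)
angular accel α = (0.3400, -0.7000, 0.7622)
ω' = ω + α·dt = (-0.6728, -0.1560, 1.2610)
q⊗(0,ω) = (0.3000000, -1.0949749, -0.6707107, 0.4485284)
q' = normalize(q + ½dt·q⊗(0,ω)) = (0.7180, 0.4555, -0.5260, 0.0179)

p' = (-3.0560, 0.3360, -0.4400)
q' = (0.7180, 0.4555, -0.5260, 0.0179)
v' = (-0.8120, -0.6240, -0.0360)
ω' = (-0.6728, -0.1560, 1.2610)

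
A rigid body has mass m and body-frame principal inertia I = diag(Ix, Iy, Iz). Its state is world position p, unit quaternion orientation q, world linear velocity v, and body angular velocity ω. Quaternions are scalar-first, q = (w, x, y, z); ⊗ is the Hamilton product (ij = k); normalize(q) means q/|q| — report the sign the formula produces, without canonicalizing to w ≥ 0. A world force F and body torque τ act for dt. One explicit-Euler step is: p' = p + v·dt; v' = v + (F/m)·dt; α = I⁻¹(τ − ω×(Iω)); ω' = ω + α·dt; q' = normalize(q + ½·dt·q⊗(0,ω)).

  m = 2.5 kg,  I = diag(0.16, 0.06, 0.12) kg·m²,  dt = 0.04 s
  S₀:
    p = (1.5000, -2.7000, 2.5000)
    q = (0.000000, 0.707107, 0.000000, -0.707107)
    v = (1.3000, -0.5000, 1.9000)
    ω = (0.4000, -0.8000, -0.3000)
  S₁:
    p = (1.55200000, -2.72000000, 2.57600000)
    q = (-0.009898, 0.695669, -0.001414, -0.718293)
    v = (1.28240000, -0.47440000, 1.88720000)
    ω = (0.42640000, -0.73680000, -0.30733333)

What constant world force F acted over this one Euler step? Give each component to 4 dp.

v₁ − v₀ = (-0.01760000, 0.02560000, -0.01280000)
F = m·Δv/dt = (-1.1000, 1.6000, -0.8000)

F = (-1.1000, 1.6000, -0.8000)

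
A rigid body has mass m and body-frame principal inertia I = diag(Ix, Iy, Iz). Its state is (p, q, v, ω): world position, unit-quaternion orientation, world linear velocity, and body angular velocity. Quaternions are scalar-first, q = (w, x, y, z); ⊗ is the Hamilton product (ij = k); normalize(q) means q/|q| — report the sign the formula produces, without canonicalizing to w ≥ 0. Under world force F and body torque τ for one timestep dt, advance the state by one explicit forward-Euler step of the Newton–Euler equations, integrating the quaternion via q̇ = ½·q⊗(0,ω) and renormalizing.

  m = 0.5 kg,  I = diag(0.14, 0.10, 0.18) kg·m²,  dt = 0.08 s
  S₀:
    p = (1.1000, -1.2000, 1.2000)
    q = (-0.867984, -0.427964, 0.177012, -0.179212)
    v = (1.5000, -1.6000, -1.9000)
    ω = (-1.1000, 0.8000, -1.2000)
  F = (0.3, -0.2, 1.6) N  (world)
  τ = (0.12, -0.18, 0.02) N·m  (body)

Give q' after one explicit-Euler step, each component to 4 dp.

q' = (-0.8987, -0.3915, 0.1362, -0.1431)

Hamilton product q⊗(0,ω) = (-0.8274244, 0.8857376, -1.0108108, 0.8939228)
q' = normalize(q + ½dt·q⊗(0,ω)) = (-0.8987, -0.3915, 0.1362, -0.1431)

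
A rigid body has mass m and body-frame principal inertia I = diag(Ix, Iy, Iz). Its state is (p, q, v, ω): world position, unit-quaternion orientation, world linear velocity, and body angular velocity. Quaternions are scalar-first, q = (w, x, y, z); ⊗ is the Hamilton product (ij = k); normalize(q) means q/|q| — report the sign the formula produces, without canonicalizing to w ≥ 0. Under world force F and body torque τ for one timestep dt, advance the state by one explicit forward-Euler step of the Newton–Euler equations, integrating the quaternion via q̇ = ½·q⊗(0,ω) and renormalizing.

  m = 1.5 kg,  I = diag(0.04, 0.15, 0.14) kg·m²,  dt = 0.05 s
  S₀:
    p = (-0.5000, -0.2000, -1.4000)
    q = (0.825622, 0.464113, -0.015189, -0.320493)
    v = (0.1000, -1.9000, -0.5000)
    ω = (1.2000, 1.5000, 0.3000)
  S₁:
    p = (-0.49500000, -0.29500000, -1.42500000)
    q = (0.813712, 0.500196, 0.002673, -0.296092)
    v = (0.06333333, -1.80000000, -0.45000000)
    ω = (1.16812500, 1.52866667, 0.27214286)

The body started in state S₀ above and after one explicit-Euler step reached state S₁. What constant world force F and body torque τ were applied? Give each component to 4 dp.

Δω = ω₁−ω₀ = (-0.03187500, 0.02866667, -0.02785714)
applied torque τ = (-0.0300, 0.0500, 0.1200)
velocity change Δv = (-0.03666667, 0.10000000, 0.05000000)
applied force F = (-1.1000, 3.0000, 1.5000)

F = (-1.1000, 3.0000, 1.5000)
τ = (-0.0300, 0.0500, 0.1200)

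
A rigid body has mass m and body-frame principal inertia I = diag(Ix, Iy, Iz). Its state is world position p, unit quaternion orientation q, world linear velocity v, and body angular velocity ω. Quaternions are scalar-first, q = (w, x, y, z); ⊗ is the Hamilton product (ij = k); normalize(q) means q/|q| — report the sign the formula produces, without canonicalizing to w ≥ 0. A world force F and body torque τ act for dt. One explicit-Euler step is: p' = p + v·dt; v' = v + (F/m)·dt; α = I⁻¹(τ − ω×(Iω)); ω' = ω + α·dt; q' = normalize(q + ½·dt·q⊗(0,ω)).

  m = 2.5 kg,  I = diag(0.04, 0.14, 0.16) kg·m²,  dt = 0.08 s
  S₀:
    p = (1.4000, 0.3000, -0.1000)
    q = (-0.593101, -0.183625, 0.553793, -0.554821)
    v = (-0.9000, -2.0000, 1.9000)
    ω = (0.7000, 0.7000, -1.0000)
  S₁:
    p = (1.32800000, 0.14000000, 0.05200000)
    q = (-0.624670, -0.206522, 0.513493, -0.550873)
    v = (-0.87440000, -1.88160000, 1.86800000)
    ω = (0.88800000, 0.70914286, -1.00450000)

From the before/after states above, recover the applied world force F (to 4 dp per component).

F = (0.8000, 3.7000, -1.0000)

v₁ − v₀ = (0.02560000, 0.11840000, -0.03200000)
m·(v₁−v₀)/dt = (0.8000, 3.7000, -1.0000)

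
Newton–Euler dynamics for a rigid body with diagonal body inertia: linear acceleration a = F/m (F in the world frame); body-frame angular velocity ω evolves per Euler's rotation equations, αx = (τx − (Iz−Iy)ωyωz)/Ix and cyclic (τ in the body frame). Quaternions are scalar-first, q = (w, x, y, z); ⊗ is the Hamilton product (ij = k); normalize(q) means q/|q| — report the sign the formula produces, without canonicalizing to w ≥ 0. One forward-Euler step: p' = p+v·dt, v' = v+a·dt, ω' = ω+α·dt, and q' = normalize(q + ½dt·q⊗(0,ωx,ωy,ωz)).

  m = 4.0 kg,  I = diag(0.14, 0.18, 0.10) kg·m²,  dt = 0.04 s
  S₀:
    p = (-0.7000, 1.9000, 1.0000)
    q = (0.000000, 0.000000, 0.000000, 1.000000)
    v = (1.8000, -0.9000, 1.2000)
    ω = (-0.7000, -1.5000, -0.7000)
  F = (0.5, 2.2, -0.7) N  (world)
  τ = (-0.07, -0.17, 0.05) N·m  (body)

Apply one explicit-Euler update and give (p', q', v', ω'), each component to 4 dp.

linear accel F/m = (0.1250, 0.5500, -0.1750)
p + v·dt = (-0.6280, 1.8640, 1.0480)
v' = v + a·dt = (1.8050, -0.8780, 1.1930)
ω×(Iω) gyroscopic = (-0.0840, 0.0196, 0.0420)
(τ − ω×Iω)/I = (0.1000, -1.0533, 0.0800)
ω + α·dt = (-0.6960, -1.5421, -0.6968)
2q̇ = q⊗(0,ω) = (0.7000000, 1.5000000, -0.7000000, 0.0000000)
q + ½dt·q⊗(0,ω), renormalized = (0.0140, 0.0300, -0.0140, 0.9994)

p' = (-0.6280, 1.8640, 1.0480)
q' = (0.0140, 0.0300, -0.0140, 0.9994)
v' = (1.8050, -0.8780, 1.1930)
ω' = (-0.6960, -1.5421, -0.6968)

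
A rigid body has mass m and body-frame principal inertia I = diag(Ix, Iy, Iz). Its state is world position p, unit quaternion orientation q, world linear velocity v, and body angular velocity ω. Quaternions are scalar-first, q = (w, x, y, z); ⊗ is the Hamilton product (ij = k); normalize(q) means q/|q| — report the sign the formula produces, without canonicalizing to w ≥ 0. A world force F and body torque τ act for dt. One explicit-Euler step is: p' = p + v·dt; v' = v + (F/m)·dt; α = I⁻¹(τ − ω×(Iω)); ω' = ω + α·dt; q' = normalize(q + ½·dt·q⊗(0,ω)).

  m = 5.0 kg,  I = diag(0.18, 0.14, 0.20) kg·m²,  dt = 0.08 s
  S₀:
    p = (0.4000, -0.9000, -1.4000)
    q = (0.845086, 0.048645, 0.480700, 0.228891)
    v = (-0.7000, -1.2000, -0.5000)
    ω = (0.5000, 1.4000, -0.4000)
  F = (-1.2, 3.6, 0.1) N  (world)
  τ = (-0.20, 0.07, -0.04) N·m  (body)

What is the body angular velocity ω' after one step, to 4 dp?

ω' = (0.4260, 1.4377, -0.4048)

(τ − ω×Iω)/I = (-0.9244, 0.4714, -0.0600)
new body rate ω' = (0.4260, 1.4377, -0.4048)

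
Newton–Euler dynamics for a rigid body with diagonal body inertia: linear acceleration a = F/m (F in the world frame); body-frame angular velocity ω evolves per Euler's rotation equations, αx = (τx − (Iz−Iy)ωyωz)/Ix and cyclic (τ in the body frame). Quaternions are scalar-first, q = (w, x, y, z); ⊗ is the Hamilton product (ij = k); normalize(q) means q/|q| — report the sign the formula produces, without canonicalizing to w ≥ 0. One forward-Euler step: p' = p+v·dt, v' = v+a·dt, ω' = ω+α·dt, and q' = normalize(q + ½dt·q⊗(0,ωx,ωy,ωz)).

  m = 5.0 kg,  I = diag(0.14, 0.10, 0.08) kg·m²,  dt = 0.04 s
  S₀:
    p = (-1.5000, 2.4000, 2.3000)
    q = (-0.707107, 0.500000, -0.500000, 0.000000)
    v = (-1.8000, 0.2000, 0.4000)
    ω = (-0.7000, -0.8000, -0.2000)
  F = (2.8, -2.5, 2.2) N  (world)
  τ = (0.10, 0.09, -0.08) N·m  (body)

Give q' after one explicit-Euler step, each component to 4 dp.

2q̇ = q⊗(0,ω) = (-0.0500000, 0.5949749, 0.6656856, -0.6085786)
q' = normalize(q + ½dt·q⊗(0,ω)) = (-0.7079, 0.5118, -0.4866, -0.0122)

q' = (-0.7079, 0.5118, -0.4866, -0.0122)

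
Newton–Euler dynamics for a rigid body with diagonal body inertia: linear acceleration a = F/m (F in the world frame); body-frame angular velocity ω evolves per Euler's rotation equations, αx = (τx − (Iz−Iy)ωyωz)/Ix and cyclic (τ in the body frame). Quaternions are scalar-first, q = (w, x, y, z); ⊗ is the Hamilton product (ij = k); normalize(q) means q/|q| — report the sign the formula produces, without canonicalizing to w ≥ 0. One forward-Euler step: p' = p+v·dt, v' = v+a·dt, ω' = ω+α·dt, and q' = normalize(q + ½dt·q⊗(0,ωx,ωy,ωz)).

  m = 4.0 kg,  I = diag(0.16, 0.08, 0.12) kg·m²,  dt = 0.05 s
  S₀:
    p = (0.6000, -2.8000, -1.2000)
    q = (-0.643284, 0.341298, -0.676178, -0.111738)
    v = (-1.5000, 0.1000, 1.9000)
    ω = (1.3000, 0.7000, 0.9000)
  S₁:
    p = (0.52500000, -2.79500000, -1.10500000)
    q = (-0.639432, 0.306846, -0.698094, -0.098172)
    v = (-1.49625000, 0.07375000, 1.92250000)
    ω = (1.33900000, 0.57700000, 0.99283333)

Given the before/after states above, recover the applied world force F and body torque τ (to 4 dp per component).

F = (0.3000, -2.1000, 1.8000)
τ = (0.1500, -0.1500, 0.1500)

rate change Δω = (0.03900000, -0.12300000, 0.09283333)
precession coupling = (0.0252, 0.0468, -0.0728)
I·α + gyro = (0.1500, -0.1500, 0.1500)
velocity change Δv = (0.00375000, -0.02625000, 0.02250000)
F = m·Δv/dt = (0.3000, -2.1000, 1.8000)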